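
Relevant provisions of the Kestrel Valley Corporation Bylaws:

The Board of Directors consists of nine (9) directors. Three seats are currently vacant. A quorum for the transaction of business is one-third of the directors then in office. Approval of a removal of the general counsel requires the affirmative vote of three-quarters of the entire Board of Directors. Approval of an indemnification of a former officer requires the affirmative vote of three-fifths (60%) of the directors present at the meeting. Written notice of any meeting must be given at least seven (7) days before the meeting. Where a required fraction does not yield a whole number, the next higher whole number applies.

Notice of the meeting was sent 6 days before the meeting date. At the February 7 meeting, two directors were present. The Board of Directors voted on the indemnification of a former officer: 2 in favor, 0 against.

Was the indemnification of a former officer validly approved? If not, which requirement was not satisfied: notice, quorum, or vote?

Notice: 6 days given; 7 required (6 < 7). Not satisfied.
Quorum: 2 present; quorum is 2. Satisfied.
Vote: the indemnification of a former officer requires three-fifths of the directors present (2). 3/5 of 2 = 1.20, rounded up to 2, so 2 affirmative votes are needed; 2 voted in favor. Satisfied.

Invalid — notice requirement not satisfied.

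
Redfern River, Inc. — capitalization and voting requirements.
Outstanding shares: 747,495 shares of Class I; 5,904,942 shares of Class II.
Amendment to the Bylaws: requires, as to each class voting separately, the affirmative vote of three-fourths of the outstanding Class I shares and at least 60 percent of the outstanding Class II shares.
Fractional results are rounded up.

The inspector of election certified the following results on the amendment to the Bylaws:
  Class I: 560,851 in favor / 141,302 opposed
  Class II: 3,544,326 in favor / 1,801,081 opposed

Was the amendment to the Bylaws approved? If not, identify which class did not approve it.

Class I: 3/4 of 747495 = 560621.25, rounded up to 560622; 560,622 required, 560,851 in favor — approved.
Class II: 3/5 of 5904942 = 3542965.20, rounded up to 3542966; 3,542,966 required, 3,544,326 in favor — approved.

Approved — every class gave the required vote.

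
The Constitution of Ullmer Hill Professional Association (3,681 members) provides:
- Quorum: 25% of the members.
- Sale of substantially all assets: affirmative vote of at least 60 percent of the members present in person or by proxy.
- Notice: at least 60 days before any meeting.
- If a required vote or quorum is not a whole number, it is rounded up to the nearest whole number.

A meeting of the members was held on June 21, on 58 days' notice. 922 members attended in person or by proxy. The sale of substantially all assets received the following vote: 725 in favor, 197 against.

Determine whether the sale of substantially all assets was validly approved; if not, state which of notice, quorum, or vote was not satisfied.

Notice: 58 days given; 60 required. Not satisfied.
Quorum: 25% of 3,681 = 920.25, rounded up to 921; 922 present. Satisfied.
Vote: requires three-fifths of those present (922); 3/5 of 922 = 553.20, rounded up to 554, so 554 needed; 725 in favor. Satisfied.

Invalid — notice requirement not satisfied.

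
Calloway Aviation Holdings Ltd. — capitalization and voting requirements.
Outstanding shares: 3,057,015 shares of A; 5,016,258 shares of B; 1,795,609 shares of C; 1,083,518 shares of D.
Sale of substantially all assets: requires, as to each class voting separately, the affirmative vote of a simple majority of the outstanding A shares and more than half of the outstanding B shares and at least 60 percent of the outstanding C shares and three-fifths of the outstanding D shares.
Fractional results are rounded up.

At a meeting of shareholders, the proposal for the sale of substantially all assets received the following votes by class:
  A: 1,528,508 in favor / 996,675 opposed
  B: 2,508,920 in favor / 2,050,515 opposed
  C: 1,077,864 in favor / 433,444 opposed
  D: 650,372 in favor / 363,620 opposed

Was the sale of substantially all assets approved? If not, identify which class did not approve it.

Approved — every class gave the required vote.

A: a majority of 3057015 is 1528508; 1,528,508 required, 1,528,508 in favor — approved.
B: a majority of 5016258 is 2508130; 2,508,130 required, 2,508,920 in favor — approved.
C: 3/5 of 1795609 = 1077365.40, rounded up to 1077366; 1,077,366 required, 1,077,864 in favor — approved.
D: 3/5 of 1083518 = 650110.80, rounded up to 650111; 650,111 required, 650,372 in favor — approved.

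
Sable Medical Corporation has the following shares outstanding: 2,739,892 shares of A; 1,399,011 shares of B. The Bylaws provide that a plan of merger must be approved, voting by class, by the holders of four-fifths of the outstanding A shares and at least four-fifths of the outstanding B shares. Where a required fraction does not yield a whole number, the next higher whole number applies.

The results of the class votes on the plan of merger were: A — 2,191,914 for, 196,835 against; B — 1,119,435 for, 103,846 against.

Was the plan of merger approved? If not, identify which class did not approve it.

Approved — every class gave the required vote.

A: 4/5 of 2739892 = 2191913.60, rounded up to 2191914; 2,191,914 required, 2,191,914 in favor — approved.
B: 4/5 of 1399011 = 1119208.80, rounded up to 1119209; 1,119,209 required, 1,119,435 in favor — approved.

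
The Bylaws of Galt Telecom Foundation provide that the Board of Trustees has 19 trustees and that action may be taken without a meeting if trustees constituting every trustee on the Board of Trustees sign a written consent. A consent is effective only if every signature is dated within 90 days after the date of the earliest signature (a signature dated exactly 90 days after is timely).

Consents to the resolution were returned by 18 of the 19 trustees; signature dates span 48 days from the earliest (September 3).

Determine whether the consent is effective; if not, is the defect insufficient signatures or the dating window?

Not effective — insufficient signatures.

Signatures required: the unanimous vote of 19 — unanimous means all 19, so 19 needed; 18 signed. Insufficient.
Dating window: the latest signature is 48 days after the earliest; the limit is 90 days. Within the window.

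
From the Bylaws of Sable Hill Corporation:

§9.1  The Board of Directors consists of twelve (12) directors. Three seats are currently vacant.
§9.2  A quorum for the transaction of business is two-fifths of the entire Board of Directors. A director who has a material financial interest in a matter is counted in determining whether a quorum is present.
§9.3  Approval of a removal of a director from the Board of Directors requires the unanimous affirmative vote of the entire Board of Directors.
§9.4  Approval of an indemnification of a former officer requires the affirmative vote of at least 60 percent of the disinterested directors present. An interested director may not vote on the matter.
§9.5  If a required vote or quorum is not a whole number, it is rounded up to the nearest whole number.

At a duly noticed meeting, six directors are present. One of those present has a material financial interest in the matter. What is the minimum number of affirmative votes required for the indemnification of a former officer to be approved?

The indemnification of a former officer requires three-fifths of the disinterested directors present (6 − 1 = 5).
3/5 of 5 = 3.

3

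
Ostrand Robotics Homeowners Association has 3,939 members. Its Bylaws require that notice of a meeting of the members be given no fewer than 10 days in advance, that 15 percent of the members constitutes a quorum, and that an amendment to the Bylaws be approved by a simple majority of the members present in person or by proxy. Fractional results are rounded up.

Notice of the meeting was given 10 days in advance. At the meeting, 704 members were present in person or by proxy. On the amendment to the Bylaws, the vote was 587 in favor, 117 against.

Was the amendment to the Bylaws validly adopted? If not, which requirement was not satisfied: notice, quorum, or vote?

Valid — all requirements satisfied.

Notice: 10 days given; 10 required. Satisfied.
Quorum: 15% of 3,939 = 590.85, rounded up to 591; 704 present. Satisfied.
Vote: requires a majority of those present (704); a majority of 704 is 353, so 353 needed; 587 in favor. Satisfied.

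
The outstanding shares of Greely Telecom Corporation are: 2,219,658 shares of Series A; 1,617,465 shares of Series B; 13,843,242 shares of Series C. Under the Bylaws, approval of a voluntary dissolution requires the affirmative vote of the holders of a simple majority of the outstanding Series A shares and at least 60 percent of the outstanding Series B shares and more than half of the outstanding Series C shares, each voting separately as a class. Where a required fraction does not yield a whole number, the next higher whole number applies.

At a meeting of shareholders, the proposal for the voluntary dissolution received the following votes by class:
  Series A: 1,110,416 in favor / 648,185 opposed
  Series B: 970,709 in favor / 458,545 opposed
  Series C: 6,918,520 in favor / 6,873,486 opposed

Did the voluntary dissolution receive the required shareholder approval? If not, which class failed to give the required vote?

Not approved — the Series C shares did not give the required vote.

Series A: a majority of 2219658 is 1109830; 1,109,830 required, 1,110,416 in favor — approved.
Series B: 3/5 of 1617465 = 970479; 970,479 required, 970,709 in favor — approved.
Series C: a majority of 13843242 is 6921622; 6,921,622 required, 6,918,520 in favor — not approved.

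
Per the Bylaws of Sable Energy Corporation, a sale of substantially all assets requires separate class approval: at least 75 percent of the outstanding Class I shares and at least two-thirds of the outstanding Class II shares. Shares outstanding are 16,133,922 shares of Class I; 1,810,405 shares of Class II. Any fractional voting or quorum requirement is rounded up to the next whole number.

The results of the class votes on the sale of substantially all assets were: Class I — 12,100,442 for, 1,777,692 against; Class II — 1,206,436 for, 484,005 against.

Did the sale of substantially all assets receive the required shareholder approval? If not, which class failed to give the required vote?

Class I: 3/4 of 16133922 = 12100441.50, rounded up to 12100442; 12,100,442 required, 12,100,442 in favor — approved.
Class II: 2/3 of 1810405 = 1206936.67, rounded up to 1206937; 1,206,937 required, 1,206,436 in favor — not approved.

Not approved — the Class II shares did not give the required vote.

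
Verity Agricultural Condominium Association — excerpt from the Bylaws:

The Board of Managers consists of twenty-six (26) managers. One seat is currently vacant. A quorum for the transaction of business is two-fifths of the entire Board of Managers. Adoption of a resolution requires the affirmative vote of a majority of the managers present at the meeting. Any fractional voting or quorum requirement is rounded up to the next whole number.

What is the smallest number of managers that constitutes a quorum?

11

2/5 of 26 = 10.40, rounded up to 11.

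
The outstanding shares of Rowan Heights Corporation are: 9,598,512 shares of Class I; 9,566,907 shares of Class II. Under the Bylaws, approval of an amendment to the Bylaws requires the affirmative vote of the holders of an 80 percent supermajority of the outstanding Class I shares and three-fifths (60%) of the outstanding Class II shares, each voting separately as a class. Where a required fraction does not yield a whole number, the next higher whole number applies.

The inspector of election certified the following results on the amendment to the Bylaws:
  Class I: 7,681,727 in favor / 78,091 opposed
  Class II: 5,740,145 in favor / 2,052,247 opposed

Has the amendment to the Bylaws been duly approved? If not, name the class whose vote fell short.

Approved — every class gave the required vote.

Class I: 4/5 of 9598512 = 7678809.60, rounded up to 7678810; 7,678,810 required, 7,681,727 in favor — approved.
Class II: 3/5 of 9566907 = 5740144.20, rounded up to 5740145; 5,740,145 required, 5,740,145 in favor — approved.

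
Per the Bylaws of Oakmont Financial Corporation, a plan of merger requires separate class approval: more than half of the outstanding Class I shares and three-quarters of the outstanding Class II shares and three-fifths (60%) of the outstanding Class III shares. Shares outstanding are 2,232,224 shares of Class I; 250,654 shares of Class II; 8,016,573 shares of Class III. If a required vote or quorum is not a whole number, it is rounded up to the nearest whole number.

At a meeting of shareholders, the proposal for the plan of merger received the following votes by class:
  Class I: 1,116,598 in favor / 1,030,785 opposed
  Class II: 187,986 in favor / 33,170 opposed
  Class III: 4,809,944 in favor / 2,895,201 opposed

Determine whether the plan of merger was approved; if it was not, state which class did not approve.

Class I: a majority of 2232224 is 1116113; 1,116,113 required, 1,116,598 in favor — approved.
Class II: 3/4 of 250654 = 187990.50, rounded up to 187991; 187,991 required, 187,986 in favor — not approved.
Class III: 3/5 of 8016573 = 4809943.80, rounded up to 4809944; 4,809,944 required, 4,809,944 in favor — approved.

Not approved — the Class II shares did not give the required vote.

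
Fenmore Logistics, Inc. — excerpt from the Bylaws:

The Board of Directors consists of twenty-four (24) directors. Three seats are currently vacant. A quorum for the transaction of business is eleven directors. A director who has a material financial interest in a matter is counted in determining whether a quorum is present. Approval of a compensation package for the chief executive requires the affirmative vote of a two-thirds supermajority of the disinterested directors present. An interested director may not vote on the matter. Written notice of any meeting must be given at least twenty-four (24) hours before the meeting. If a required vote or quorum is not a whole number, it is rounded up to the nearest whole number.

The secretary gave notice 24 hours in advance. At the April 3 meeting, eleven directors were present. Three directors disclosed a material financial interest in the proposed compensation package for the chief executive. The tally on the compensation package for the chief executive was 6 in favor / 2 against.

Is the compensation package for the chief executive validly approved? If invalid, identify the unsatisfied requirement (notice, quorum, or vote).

Valid — all requirements satisfied.

Notice: 24 hours given; 24 required (24 ≥ 24). Satisfied.
Quorum: 11 present (interested directors count toward quorum); quorum is 11. Satisfied.
Vote: the compensation package for the chief executive requires two-thirds of the disinterested directors present (11 − 3 = 8). 2/3 of 8 = 5.33, rounded up to 6, so 6 affirmative votes are needed; 6 voted in favor. Satisfied.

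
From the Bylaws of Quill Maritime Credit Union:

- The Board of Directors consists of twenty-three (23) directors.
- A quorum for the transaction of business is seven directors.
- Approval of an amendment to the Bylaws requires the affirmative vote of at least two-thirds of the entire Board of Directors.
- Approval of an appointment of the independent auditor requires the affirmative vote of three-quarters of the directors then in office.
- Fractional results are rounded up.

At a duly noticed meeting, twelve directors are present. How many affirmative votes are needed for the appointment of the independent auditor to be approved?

18

The appointment of the independent auditor requires three-fourths of the directors then in office (23).
3/4 of 23 = 17.25, rounded up to 18.
(Only 12 can vote, so the appointment of the independent auditor cannot pass at this meeting, but the required vote is still 18.)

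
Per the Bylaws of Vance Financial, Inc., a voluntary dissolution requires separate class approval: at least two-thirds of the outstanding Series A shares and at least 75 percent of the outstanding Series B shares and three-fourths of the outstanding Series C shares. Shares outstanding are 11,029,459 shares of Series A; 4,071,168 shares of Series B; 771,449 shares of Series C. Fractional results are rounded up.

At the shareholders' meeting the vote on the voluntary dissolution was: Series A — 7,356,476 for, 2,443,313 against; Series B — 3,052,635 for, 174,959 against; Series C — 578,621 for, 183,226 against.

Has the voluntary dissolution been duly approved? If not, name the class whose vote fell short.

Not approved — the Series B shares did not give the required vote.

Series A: 2/3 of 11029459 = 7352972.67, rounded up to 7352973; 7,352,973 required, 7,356,476 in favor — approved.
Series B: 3/4 of 4071168 = 3053376; 3,053,376 required, 3,052,635 in favor — not approved.
Series C: 3/4 of 771449 = 578586.75, rounded up to 578587; 578,587 required, 578,621 in favor — approved.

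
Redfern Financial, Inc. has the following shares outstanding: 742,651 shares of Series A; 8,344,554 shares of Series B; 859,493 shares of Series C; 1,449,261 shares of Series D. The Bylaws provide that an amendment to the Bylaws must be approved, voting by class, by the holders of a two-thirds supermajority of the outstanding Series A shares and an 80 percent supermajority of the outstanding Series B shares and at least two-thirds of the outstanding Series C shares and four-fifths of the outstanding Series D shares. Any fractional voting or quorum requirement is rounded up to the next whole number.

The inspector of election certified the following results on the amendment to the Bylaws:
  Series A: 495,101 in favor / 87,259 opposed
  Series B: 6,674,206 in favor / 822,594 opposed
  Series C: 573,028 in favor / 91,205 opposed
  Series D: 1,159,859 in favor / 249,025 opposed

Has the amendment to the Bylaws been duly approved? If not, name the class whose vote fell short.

Not approved — the Series B shares did not give the required vote.

Series A: 2/3 of 742651 = 495100.67, rounded up to 495101; 495,101 required, 495,101 in favor — approved.
Series B: 4/5 of 8344554 = 6675643.20, rounded up to 6675644; 6,675,644 required, 6,674,206 in favor — not approved.
Series C: 2/3 of 859493 = 572995.33, rounded up to 572996; 572,996 required, 573,028 in favor — approved.
Series D: 4/5 of 1449261 = 1159408.80, rounded up to 1159409; 1,159,409 required, 1,159,859 in favor — approved.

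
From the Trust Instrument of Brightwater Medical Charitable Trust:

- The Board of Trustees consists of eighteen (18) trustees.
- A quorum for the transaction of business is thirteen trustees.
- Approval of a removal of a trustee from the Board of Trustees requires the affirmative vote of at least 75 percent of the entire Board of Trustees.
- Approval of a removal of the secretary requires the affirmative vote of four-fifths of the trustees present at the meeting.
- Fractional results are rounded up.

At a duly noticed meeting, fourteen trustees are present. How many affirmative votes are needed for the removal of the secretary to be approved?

12

The removal of the secretary requires four-fifths of the trustees present (14).
4/5 of 14 = 11.20, rounded up to 12.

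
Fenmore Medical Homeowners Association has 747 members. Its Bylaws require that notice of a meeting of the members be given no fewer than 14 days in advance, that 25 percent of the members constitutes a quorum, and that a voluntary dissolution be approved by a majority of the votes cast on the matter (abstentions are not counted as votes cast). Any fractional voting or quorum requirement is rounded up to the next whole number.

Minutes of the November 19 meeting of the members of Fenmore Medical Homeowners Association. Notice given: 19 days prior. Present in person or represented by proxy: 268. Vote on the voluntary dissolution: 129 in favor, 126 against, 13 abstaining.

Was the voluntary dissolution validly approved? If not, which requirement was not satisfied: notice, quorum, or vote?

Notice: 19 days given; 14 required. Satisfied.
Quorum: 25% of 747 = 186.75, rounded up to 187; 268 present. Satisfied.
Vote: requires a majority of the votes cast (268 − 13 abstaining = 255); a majority of 255 is 128, so 128 needed; 129 in favor. Satisfied.

Valid — all requirements satisfied.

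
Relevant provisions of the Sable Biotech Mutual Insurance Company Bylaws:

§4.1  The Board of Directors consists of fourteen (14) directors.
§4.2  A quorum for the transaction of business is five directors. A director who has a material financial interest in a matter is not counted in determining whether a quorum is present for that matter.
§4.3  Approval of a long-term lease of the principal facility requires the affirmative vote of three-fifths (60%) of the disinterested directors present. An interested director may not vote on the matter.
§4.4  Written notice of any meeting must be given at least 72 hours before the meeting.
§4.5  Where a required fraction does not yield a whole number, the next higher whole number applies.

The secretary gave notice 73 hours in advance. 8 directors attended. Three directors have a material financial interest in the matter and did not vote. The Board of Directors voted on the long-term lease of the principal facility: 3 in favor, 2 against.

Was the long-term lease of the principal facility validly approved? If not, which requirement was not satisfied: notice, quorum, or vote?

Valid — all requirements satisfied.

Notice: 73 hours given; 72 required (73 ≥ 72). Satisfied.
Quorum: 8 present, but the 3 interested directors do not count, leaving 5. Quorum is 5. Satisfied.
Vote: the long-term lease of the principal facility requires three-fifths of the disinterested directors present (8 − 3 = 5). 3/5 of 5 = 3, so 3 affirmative votes are needed; 3 voted in favor. Satisfied.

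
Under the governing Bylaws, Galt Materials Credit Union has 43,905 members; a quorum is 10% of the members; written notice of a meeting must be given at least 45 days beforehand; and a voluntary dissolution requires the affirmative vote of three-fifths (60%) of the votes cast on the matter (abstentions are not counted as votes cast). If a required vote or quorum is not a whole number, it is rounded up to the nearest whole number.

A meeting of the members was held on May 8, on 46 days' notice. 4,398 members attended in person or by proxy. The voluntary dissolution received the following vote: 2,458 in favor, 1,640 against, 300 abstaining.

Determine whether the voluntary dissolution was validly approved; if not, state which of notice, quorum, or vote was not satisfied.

Invalid — vote requirement not satisfied.

Notice: 46 days given; 45 required. Satisfied.
Quorum: 10% of 43,905 = 4,390.50, rounded up to 4,391; 4,398 present. Satisfied.
Vote: requires three-fifths of the votes cast (4,398 − 300 abstaining = 4,098); 3/5 of 4098 = 2458.80, rounded up to 2459, so 2,459 needed; 2,458 in favor. Not satisfied.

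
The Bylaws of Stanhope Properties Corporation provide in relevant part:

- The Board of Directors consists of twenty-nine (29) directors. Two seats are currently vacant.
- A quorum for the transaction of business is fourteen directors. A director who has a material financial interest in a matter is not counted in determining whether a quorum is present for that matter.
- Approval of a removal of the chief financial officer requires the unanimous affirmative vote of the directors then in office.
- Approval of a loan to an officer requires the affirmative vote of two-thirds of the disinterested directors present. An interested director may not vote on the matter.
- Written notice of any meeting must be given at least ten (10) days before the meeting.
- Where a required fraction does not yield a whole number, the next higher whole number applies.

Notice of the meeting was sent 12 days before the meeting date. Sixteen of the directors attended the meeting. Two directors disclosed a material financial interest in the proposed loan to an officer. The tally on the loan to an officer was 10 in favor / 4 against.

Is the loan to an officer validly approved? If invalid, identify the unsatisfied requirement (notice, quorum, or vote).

Notice: 12 days given; 10 required (12 ≥ 10). Satisfied.
Quorum: 16 present, but the 2 interested directors do not count, leaving 14. Quorum is 14. Satisfied.
Vote: the loan to an officer requires two-thirds of the disinterested directors present (16 − 2 = 14). 2/3 of 14 = 9.33, rounded up to 10, so 10 affirmative votes are needed; 10 voted in favor. Satisfied.

Valid — all requirements satisfied.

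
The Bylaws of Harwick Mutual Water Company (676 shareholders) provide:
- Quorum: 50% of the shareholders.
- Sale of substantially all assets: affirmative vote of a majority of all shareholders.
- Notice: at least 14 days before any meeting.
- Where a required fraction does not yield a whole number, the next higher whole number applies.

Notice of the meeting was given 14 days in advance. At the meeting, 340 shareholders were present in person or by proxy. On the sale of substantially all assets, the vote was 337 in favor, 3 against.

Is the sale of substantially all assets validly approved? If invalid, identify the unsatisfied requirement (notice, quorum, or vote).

Notice: 14 days given; 14 required. Satisfied.
Quorum: 50% of 676 = 338; 340 present. Satisfied.
Vote: requires a majority of all shareholders (676); a majority of 676 is 339, so 339 needed; 337 in favor. Not satisfied.

Invalid — vote requirement not satisfied.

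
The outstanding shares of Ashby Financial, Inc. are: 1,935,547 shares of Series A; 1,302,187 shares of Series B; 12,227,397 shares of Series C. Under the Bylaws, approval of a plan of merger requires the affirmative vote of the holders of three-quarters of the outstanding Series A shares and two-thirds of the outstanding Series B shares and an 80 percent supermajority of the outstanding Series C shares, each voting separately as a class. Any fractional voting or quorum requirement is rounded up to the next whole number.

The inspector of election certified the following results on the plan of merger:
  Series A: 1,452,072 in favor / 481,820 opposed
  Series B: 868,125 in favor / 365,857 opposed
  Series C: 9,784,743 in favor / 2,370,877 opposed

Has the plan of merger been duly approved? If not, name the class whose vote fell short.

Approved — every class gave the required vote.

Series A: 3/4 of 1935547 = 1451660.25, rounded up to 1451661; 1,451,661 required, 1,452,072 in favor — approved.
Series B: 2/3 of 1302187 = 868124.67, rounded up to 868125; 868,125 required, 868,125 in favor — approved.
Series C: 4/5 of 12227397 = 9781917.60, rounded up to 9781918; 9,781,918 required, 9,784,743 in favor — approved.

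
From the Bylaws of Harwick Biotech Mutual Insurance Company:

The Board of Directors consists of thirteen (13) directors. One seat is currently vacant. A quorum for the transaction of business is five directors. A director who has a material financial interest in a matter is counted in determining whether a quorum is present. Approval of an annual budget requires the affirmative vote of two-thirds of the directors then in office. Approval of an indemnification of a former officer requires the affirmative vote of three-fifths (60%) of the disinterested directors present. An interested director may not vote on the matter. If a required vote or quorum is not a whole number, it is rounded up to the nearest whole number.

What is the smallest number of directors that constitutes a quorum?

The quorum is fixed at 5.

5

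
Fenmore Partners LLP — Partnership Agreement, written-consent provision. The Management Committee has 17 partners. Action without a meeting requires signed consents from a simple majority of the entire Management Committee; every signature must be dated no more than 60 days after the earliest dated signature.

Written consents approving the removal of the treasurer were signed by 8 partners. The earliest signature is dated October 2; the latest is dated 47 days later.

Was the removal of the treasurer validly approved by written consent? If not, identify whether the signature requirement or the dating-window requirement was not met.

Signatures required: a simple majority of 17 — a majority of 17 is 9, so 9 needed; 8 signed. Insufficient.
Dating window: the latest signature is 47 days after the earliest; the limit is 60 days. Within the window.

Not effective — insufficient signatures.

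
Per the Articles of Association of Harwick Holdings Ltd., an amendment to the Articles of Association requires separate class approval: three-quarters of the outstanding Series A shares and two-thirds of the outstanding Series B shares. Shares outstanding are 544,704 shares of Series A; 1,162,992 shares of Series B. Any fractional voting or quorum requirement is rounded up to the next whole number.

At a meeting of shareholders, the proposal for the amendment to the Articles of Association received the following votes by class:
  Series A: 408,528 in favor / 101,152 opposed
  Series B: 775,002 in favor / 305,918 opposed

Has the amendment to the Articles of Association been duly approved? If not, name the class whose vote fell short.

Series A: 3/4 of 544704 = 408528; 408,528 required, 408,528 in favor — approved.
Series B: 2/3 of 1162992 = 775328; 775,328 required, 775,002 in favor — not approved.

Not approved — the Series B shares did not give the required vote.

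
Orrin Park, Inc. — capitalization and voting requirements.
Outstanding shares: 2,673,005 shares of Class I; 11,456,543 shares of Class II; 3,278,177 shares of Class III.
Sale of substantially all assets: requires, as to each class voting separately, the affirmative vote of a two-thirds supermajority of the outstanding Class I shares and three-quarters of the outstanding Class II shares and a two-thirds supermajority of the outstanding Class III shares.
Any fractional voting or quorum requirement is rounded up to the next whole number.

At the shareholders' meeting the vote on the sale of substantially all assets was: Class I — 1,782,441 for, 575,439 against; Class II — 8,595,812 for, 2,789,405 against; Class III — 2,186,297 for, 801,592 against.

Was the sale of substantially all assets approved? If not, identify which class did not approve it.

Approved — every class gave the required vote.

Class I: 2/3 of 2673005 = 1782003.33, rounded up to 1782004; 1,782,004 required, 1,782,441 in favor — approved.
Class II: 3/4 of 11456543 = 8592407.25, rounded up to 8592408; 8,592,408 required, 8,595,812 in favor — approved.
Class III: 2/3 of 3278177 = 2185451.33, rounded up to 2185452; 2,185,452 required, 2,186,297 in favor — approved.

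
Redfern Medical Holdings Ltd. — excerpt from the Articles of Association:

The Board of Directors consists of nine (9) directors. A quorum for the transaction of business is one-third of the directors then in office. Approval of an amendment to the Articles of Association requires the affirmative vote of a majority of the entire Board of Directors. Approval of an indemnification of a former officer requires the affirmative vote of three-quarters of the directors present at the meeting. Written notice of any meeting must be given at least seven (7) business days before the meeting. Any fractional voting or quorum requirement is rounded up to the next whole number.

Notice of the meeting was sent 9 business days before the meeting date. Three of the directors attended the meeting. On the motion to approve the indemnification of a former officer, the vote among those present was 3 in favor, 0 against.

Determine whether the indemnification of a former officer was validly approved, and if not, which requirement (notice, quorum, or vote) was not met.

Valid — all requirements satisfied.

Notice: 9 business days given; 7 required (9 ≥ 7). Satisfied.
Quorum: 3 present; quorum is 3. Satisfied.
Vote: the indemnification of a former officer requires three-fourths of the directors present (3). 3/4 of 3 = 2.25, rounded up to 3, so 3 affirmative votes are needed; 3 voted in favor. Satisfied.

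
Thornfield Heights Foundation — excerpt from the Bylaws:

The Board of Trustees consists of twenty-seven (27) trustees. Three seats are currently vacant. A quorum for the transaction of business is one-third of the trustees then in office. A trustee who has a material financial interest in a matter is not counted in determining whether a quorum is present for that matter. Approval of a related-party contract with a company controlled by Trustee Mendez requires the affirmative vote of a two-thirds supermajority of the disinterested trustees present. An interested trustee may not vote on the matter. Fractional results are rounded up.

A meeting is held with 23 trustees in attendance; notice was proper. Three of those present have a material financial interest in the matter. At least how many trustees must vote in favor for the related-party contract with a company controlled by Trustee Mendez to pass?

The related-party contract with a company controlled by Trustee Mendez requires two-thirds of the disinterested trustees present (23 − 3 = 20).
2/3 of 20 = 13.33, rounded up to 14.

14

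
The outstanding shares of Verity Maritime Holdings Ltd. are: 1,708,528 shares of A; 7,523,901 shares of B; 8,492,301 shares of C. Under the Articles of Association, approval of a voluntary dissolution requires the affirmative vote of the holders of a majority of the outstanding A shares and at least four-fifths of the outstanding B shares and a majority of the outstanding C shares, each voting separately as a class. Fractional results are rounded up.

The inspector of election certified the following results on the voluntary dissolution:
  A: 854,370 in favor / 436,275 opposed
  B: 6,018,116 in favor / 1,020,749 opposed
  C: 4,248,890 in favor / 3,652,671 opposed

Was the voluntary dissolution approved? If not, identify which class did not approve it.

Not approved — the B shares did not give the required vote.

A: a majority of 1708528 is 854265; 854,265 required, 854,370 in favor — approved.
B: 4/5 of 7523901 = 6019120.80, rounded up to 6019121; 6,019,121 required, 6,018,116 in favor — not approved.
C: a majority of 8492301 is 4246151; 4,246,151 required, 4,248,890 in favor — approved.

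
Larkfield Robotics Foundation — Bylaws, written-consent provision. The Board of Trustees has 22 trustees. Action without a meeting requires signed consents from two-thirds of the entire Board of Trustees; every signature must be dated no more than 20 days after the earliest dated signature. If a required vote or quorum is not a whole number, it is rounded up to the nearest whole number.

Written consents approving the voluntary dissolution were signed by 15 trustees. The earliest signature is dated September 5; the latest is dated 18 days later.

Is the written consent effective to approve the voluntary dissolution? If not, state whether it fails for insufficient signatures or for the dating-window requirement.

Effective — both the signature and dating-window requirements are satisfied.

Signatures required: two-thirds of 22 — 2/3 of 22 = 14.67, rounded up to 15, so 15 needed; 15 signed. Sufficient.
Dating window: the latest signature is 18 days after the earliest; the limit is 20 days. Within the window.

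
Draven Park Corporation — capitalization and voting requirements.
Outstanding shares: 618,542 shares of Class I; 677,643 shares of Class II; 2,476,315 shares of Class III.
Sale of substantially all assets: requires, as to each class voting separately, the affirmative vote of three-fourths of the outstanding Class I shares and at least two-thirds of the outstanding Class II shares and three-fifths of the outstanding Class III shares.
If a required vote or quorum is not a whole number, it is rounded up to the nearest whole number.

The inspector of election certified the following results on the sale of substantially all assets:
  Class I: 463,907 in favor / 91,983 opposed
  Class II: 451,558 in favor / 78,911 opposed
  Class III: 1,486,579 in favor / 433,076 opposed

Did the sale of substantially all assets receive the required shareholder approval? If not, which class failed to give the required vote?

Class I: 3/4 of 618542 = 463906.50, rounded up to 463907; 463,907 required, 463,907 in favor — approved.
Class II: 2/3 of 677643 = 451762; 451,762 required, 451,558 in favor — not approved.
Class III: 3/5 of 2476315 = 1485789; 1,485,789 required, 1,486,579 in favor — approved.

Not approved — the Class II shares did not give the required vote.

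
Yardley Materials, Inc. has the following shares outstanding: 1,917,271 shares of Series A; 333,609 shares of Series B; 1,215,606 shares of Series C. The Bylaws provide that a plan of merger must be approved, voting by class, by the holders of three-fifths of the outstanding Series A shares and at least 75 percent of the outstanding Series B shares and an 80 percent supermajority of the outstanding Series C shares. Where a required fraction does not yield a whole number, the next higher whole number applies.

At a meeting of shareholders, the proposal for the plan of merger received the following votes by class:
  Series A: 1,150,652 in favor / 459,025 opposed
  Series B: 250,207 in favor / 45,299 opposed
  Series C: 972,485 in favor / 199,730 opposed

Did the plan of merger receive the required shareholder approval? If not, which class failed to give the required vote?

Approved — every class gave the required vote.

Series A: 3/5 of 1917271 = 1150362.60, rounded up to 1150363; 1,150,363 required, 1,150,652 in favor — approved.
Series B: 3/4 of 333609 = 250206.75, rounded up to 250207; 250,207 required, 250,207 in favor — approved.
Series C: 4/5 of 1215606 = 972484.80, rounded up to 972485; 972,485 required, 972,485 in favor — approved.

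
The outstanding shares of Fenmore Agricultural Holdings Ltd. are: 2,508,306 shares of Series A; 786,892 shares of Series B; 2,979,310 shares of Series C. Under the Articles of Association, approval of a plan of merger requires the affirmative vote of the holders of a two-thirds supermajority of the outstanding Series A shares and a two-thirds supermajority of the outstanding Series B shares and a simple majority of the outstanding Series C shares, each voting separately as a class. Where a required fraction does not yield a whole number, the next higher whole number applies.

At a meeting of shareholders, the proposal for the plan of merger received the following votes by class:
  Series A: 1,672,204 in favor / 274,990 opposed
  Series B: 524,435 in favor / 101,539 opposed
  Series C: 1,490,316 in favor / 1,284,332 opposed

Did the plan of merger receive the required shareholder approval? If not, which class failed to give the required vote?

Series A: 2/3 of 2508306 = 1672204; 1,672,204 required, 1,672,204 in favor — approved.
Series B: 2/3 of 786892 = 524594.67, rounded up to 524595; 524,595 required, 524,435 in favor — not approved.
Series C: a majority of 2979310 is 1489656; 1,489,656 required, 1,490,316 in favor — approved.

Not approved — the Series B shares did not give the required vote.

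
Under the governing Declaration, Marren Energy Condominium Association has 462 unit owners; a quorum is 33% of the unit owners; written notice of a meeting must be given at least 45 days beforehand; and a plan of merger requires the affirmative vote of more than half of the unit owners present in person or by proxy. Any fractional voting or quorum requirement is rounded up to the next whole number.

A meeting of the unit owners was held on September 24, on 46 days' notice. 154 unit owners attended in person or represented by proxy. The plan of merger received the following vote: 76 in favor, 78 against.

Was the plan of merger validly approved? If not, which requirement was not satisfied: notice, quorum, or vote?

Invalid — vote requirement not satisfied.

Notice: 46 days given; 45 required. Satisfied.
Quorum: 33% of 462 = 152.46, rounded up to 153; 154 present. Satisfied.
Vote: requires a majority of those present (154); a majority of 154 is 78, so 78 needed; 76 in favor. Not satisfied.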